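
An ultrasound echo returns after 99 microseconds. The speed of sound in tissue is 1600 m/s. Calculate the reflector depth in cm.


depth = c * t / 2
t = 99 us = 9.9000e-05 s
depth = 1600 * 9.9000e-05 / 2
depth = 0.0792 m = 7.92 cm


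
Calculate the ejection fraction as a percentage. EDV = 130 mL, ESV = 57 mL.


SV = EDV - ESV = 130 - 57 = 73 mL
EF = SV/EDV * 100 = 73/130 * 100
EF = 56.15%


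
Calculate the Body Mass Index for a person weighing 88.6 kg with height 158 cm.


BMI = weight / height^2
height = 158 cm = 1.58 m
BMI = 88.6 / 1.58^2
BMI = 35.49 kg/m^2


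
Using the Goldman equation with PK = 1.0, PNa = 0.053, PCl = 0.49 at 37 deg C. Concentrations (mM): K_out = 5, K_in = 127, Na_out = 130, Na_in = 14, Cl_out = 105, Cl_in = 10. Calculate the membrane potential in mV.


Vm = (RT/F)*ln((PK*Ko + PNa*Nao + PCl*Cli)/(PK*Ki + PNa*Nai + PCl*Clo))
Numer = 16.79, Denom = 179.192
Vm = -63.28 mV


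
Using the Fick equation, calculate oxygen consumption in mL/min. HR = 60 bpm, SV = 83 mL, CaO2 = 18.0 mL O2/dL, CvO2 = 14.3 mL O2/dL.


CO = HR*SV = 60*83/1000 = 4.98 L/min
a-v O2 diff = 18.0 - 14.3 = 3.7 mL/dL
VO2 = CO * (CaO2-CvO2) * 10 dL/L
VO2 = 4.98 * 3.7 * 10
VO2 = 184.3 mL/min


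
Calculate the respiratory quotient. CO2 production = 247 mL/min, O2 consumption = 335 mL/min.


RQ = VCO2 / VO2
RQ = 247 / 335
RQ = 0.7373


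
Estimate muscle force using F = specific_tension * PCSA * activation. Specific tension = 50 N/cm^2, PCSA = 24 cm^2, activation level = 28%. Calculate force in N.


F = sigma * PCSA * activation
F = 50 * 24 * 0.28
F = 336 N


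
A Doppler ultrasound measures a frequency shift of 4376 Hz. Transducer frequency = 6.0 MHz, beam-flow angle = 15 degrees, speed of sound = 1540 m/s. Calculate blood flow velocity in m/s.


v = fd * c / (2 * f0 * cos(theta))
v = 4376 * 1540 / (2 * 6.0000e+06 * cos(15))
v = 0.5814 m/s


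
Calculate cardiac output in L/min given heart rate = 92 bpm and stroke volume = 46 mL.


CO = HR * SV
CO = 92 * 46 / 1000
CO = 4.232 L/min


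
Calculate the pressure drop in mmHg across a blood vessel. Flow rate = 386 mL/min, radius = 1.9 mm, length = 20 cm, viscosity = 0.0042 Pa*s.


dP = 8*mu*L*Q / (pi*r^4)
Q = 386 mL/min = 6.43333e-06 m^3/s
dP = 1055.94 Pa = 1055.94 / 133.322 mmHg = 7.92 mmHg


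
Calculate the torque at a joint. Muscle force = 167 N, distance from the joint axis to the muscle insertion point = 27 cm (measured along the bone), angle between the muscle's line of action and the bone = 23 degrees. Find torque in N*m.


Torque = F * d * sin(theta)   (moment arm = d*sin(theta))
d = 27 cm = 0.27 m
Torque = 167 * 0.27 * sin(23)
Torque = 17.62 N*m


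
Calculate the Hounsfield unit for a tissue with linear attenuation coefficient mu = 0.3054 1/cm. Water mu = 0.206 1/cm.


HU = ((mu_tissue - mu_water) / mu_water) * 1000
HU = ((0.3054 - 0.206) / 0.206) * 1000
HU = 482.5


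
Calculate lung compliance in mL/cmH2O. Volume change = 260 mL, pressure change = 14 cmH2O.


C = dV / dP
C = 260 / 14
C = 18.57 mL/cmH2O


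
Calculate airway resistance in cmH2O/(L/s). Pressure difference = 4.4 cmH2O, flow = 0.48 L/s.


R = dP / flow
R = 4.4 / 0.48
R = 9.167 cmH2O/(L/s)


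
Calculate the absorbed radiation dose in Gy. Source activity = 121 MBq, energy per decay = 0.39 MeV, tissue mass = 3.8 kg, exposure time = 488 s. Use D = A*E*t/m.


A = 121 MBq = 1.2100e+08 Bq
E = 0.39 MeV = 6.2478e-14 J
D = A*E*t/m = 1.2100e+08*6.2478e-14*488/3.8
D = 9.7084e-04 Gy


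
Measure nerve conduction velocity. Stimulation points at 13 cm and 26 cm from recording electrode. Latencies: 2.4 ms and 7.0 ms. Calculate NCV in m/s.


Distance = (26 - 13) / 100 = 0.13 m
dt = (7.0 - 2.4) / 1000 = 0.0046 s
NCV = dist / dt = 28.26 m/s


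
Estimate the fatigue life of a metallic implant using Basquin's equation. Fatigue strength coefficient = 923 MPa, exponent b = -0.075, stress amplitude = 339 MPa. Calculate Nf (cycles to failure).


sigma_a = sigma_f' * (2Nf)^b
2Nf = (sigma_a/sigma_f')^(1/b)
2Nf = (339/923)^(1/-0.075)
2Nf = 630996.14
Nf = 3.155e+05


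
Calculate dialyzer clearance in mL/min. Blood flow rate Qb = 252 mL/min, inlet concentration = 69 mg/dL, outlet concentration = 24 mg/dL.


K = Qb * (Cb_in - Cb_out) / Cb_in
K = 252 * (69 - 24) / 69
K = 164.3 mL/min


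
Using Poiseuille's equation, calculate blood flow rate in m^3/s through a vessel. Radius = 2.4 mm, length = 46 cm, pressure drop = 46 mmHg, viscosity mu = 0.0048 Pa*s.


Q = pi*r^4*dP / (8*mu*L)
r = 0.0024 m, L = 0.46 m
dP = 46 mmHg = 6132.812 Pa
Q = 3.6188e-05 m^3/s


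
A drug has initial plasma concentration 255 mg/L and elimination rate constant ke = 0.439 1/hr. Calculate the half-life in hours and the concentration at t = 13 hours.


t_half = ln(2) / ke = 0.693147 / 0.439 = 1.579 hr
C(t) = C0 * exp(-ke*t) = 255 * exp(-0.439*13)
C(13) = 0.8473 mg/L


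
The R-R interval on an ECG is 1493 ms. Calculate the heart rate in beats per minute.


HR = 60 / RR_interval(s)
RR = 1493 ms = 1.493 s
HR = 60 / 1.493 = 40.19 bpm


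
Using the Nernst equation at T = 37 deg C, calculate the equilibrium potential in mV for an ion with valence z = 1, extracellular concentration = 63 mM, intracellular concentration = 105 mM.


E = (RT/(zF)) * ln(C_out/C_in)
T = 37 + 273.15 = 310.15 K
E = (8.314 * 310.15 / (1 * 96485)) * ln(63/105)
E = -13.65 mV


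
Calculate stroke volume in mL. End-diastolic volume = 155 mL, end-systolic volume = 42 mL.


SV = EDV - ESV
SV = 155 - 42
SV = 113 mL


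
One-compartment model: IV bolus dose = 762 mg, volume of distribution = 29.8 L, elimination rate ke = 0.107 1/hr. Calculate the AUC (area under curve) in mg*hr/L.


C0 = Dose/Vd = 762/29.8 = 25.5705 mg/L
AUC = C0/ke = 25.5705/0.107
AUC = 239 mg*hr/L


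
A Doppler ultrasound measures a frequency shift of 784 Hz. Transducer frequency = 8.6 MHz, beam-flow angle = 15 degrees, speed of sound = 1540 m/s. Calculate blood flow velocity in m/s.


v = fd * c / (2 * f0 * cos(theta))
v = 784 * 1540 / (2 * 8.6000e+06 * cos(15))
v = 0.07267 m/s


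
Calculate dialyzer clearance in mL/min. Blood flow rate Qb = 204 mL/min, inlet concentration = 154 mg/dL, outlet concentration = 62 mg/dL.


K = Qb * (Cb_in - Cb_out) / Cb_in
K = 204 * (154 - 62) / 154
K = 121.9 mL/min


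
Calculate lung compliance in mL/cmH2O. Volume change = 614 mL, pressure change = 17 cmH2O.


C = dV / dP
C = 614 / 17
C = 36.12 mL/cmH2O


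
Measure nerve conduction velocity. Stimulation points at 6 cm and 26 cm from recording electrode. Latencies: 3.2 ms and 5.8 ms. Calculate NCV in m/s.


Distance = (26 - 6) / 100 = 0.2 m
dt = (5.8 - 3.2) / 1000 = 0.0026 s
NCV = dist / dt = 76.92 m/s


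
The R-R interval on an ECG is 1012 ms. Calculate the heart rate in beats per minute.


HR = 60 / RR_interval(s)
RR = 1012 ms = 1.012 s
HR = 60 / 1.012 = 59.29 bpm


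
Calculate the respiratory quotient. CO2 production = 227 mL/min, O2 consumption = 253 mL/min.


RQ = VCO2 / VO2
RQ = 227 / 253
RQ = 0.8972


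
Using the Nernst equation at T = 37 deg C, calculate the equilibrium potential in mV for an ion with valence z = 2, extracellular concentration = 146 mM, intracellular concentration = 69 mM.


E = (RT/(zF)) * ln(C_out/C_in)
T = 37 + 273.15 = 310.15 K
E = (8.314 * 310.15 / (2 * 96485)) * ln(146/69)
E = 10.02 mV


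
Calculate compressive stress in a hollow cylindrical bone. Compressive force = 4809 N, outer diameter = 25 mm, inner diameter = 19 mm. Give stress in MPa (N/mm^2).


A = pi*(r_o^2 - r_i^2)
r_o = 12.5 mm, r_i = 9.5 mm
A = 207.345 mm^2
sigma = F/A = 4809 / 207.345
sigma = 23.19 MPa


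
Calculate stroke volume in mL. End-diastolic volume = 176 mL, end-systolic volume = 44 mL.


SV = EDV - ESV
SV = 176 - 44
SV = 132 mL


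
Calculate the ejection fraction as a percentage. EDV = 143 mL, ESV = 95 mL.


SV = EDV - ESV = 143 - 95 = 48 mL
EF = SV/EDV * 100 = 48/143 * 100
EF = 33.57%


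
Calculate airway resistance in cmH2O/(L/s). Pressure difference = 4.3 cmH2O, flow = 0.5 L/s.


R = dP / flow
R = 4.3 / 0.5
R = 8.6 cmH2O/(L/s)


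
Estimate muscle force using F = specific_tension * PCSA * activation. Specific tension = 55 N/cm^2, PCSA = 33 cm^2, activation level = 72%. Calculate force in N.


F = sigma * PCSA * activation
F = 55 * 33 * 0.72
F = 1307 N


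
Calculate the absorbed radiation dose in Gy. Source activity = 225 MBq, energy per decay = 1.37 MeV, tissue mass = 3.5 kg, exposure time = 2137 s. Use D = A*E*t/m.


A = 225 MBq = 2.2500e+08 Bq
E = 1.37 MeV = 2.19474e-13 J
D = A*E*t/m = 2.2500e+08*2.19474e-13*2137/3.5
D = 0.03015 Gy


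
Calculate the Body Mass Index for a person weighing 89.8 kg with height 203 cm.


BMI = weight / height^2
height = 203 cm = 2.03 m
BMI = 89.8 / 2.03^2
BMI = 21.79 kg/m^2


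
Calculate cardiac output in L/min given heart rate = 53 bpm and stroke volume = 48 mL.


CO = HR * SV
CO = 53 * 48 / 1000
CO = 2.544 L/min


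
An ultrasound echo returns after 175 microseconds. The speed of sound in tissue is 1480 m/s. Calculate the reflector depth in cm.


depth = c * t / 2
t = 175 us = 1.7500e-04 s
depth = 1480 * 1.7500e-04 / 2
depth = 0.1295 m = 12.95 cm


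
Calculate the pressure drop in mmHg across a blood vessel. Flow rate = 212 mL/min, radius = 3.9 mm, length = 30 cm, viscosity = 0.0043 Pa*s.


dP = 8*mu*L*Q / (pi*r^4)
Q = 212 mL/min = 3.53333e-06 m^3/s
dP = 50.1713 Pa = 50.1713 / 133.322 mmHg = 0.3763 mmHg


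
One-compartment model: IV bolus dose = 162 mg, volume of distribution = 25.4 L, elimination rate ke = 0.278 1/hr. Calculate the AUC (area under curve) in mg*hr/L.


C0 = Dose/Vd = 162/25.4 = 6.37795 mg/L
AUC = C0/ke = 6.37795/0.278
AUC = 22.94 mg*hr/L


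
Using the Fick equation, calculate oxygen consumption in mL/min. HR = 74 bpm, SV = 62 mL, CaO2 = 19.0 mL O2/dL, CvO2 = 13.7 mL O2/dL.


CO = HR*SV = 74*62/1000 = 4.588 L/min
a-v O2 diff = 19.0 - 13.7 = 5.3 mL/dL
VO2 = CO * (CaO2-CvO2) * 10 dL/L
VO2 = 4.588 * 5.3 * 10
VO2 = 243.2 mL/min


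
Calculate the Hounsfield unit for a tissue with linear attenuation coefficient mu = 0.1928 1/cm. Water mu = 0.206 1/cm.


HU = ((mu_tissue - mu_water) / mu_water) * 1000
HU = ((0.1928 - 0.206) / 0.206) * 1000
HU = -64.08


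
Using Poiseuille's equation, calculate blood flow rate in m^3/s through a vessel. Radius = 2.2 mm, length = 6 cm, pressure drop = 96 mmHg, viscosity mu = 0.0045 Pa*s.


Q = pi*r^4*dP / (8*mu*L)
r = 0.0022 m, L = 0.06 m
dP = 96 mmHg = 12798.912 Pa
Q = 4.3607e-04 m^3/s


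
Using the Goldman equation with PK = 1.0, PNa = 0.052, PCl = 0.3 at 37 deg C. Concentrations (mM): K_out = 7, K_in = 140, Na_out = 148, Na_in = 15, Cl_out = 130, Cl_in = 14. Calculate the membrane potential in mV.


Vm = (RT/F)*ln((PK*Ko + PNa*Nao + PCl*Cli)/(PK*Ki + PNa*Nai + PCl*Clo))
Numer = 18.896, Denom = 179.78
Vm = -60.21 mV


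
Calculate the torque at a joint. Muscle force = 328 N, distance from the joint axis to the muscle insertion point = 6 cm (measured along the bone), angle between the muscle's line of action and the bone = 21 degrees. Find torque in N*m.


Torque = F * d * sin(theta)   (moment arm = d*sin(theta))
d = 6 cm = 0.06 m
Torque = 328 * 0.06 * sin(21)
Torque = 7.053 N*m


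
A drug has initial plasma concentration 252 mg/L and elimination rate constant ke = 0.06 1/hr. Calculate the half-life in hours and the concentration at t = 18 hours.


t_half = ln(2) / ke = 0.693147 / 0.06 = 11.55 hr
C(t) = C0 * exp(-ke*t) = 252 * exp(-0.06*18)
C(18) = 85.58 mg/L


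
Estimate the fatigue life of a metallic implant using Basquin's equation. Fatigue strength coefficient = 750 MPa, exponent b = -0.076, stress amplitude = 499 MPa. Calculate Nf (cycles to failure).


sigma_a = sigma_f' * (2Nf)^b
2Nf = (sigma_a/sigma_f')^(1/b)
2Nf = (499/750)^(1/-0.076)
2Nf = 213.02496
Nf = 106.5


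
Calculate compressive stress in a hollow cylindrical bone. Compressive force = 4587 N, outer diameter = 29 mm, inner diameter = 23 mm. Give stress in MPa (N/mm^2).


A = pi*(r_o^2 - r_i^2)
r_o = 14.5 mm, r_i = 11.5 mm
A = 245.044 mm^2
sigma = F/A = 4587 / 245.044
sigma = 18.72 MPa


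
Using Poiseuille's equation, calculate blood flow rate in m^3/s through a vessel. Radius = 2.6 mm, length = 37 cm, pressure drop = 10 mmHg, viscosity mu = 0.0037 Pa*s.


Q = pi*r^4*dP / (8*mu*L)
r = 0.0026 m, L = 0.37 m
dP = 10 mmHg = 1333.22 Pa
Q = 1.7476e-05 m^3/s


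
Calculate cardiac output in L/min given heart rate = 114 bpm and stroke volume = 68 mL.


CO = HR * SV
CO = 114 * 68 / 1000
CO = 7.752 L/min


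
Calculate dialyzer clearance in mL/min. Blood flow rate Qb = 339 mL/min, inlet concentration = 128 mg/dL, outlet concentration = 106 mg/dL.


K = Qb * (Cb_in - Cb_out) / Cb_in
K = 339 * (128 - 106) / 128
K = 58.27 mL/min


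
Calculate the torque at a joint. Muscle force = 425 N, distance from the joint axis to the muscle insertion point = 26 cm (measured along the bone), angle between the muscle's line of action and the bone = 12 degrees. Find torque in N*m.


Torque = F * d * sin(theta)   (moment arm = d*sin(theta))
d = 26 cm = 0.26 m
Torque = 425 * 0.26 * sin(12)
Torque = 22.97 N*m


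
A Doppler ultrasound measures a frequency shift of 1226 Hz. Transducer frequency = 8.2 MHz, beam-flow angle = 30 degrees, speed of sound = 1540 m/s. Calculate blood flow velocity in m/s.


v = fd * c / (2 * f0 * cos(theta))
v = 1226 * 1540 / (2 * 8.2000e+06 * cos(30))
v = 0.1329 m/s


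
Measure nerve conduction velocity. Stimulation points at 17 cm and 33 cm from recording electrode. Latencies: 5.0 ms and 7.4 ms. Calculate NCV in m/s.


Distance = (33 - 17) / 100 = 0.16 m
dt = (7.4 - 5.0) / 1000 = 0.0024 s
NCV = dist / dt = 66.67 m/s


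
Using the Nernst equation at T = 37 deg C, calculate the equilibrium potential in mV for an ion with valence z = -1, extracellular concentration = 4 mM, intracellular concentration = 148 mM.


E = (RT/(zF)) * ln(C_out/C_in)
T = 37 + 273.15 = 310.15 K
E = (8.314 * 310.15 / (-1 * 96485)) * ln(4/148)
E = 96.5 mV


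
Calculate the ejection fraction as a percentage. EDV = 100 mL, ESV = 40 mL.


SV = EDV - ESV = 100 - 40 = 60 mL
EF = SV/EDV * 100 = 60/100 * 100
EF = 60%


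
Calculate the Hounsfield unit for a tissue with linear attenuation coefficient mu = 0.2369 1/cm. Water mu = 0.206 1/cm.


HU = ((mu_tissue - mu_water) / mu_water) * 1000
HU = ((0.2369 - 0.206) / 0.206) * 1000
HU = 150


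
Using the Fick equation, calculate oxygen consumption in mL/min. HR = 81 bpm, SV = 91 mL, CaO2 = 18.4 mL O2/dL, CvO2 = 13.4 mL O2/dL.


CO = HR*SV = 81*91/1000 = 7.371 L/min
a-v O2 diff = 18.4 - 13.4 = 5 mL/dL
VO2 = CO * (CaO2-CvO2) * 10 dL/L
VO2 = 7.371 * 5 * 10
VO2 = 368.5 mL/min


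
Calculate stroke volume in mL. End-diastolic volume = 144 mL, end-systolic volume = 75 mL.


SV = EDV - ESV
SV = 144 - 75
SV = 69 mL


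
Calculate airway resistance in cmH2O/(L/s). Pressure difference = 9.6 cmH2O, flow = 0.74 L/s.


R = dP / flow
R = 9.6 / 0.74
R = 12.97 cmH2O/(L/s)


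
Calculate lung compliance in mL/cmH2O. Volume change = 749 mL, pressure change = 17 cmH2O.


C = dV / dP
C = 749 / 17
C = 44.06 mL/cmH2O


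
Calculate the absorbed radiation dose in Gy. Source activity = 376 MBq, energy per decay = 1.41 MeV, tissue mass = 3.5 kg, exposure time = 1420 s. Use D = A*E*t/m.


A = 376 MBq = 3.7600e+08 Bq
E = 1.41 MeV = 2.25882e-13 J
D = A*E*t/m = 3.7600e+08*2.25882e-13*1420/3.5
D = 0.03446 Gy


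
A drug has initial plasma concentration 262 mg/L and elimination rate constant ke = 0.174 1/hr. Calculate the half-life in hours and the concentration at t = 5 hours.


t_half = ln(2) / ke = 0.693147 / 0.174 = 3.984 hr
C(t) = C0 * exp(-ke*t) = 262 * exp(-0.174*5)
C(5) = 109.8 mg/L


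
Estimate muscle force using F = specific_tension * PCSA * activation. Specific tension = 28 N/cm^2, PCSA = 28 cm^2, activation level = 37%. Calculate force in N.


F = sigma * PCSA * activation
F = 28 * 28 * 0.37
F = 290.1 N


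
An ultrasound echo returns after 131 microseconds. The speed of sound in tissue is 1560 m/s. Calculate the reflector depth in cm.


depth = c * t / 2
t = 131 us = 1.3100e-04 s
depth = 1560 * 1.3100e-04 / 2
depth = 0.10218 m = 10.218 cm


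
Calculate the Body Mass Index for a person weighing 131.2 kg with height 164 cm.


BMI = weight / height^2
height = 164 cm = 1.64 m
BMI = 131.2 / 1.64^2
BMI = 48.78 kg/m^2


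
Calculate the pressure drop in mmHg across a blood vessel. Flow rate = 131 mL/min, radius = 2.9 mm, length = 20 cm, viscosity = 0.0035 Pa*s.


dP = 8*mu*L*Q / (pi*r^4)
Q = 131 mL/min = 2.18333e-06 m^3/s
dP = 55.0257 Pa = 55.0257 / 133.322 mmHg = 0.4127 mmHg


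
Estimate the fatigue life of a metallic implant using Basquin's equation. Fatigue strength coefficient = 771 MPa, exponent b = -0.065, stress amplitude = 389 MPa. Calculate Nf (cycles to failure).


sigma_a = sigma_f' * (2Nf)^b
2Nf = (sigma_a/sigma_f')^(1/b)
2Nf = (389/771)^(1/-0.065)
2Nf = 37225.687
Nf = 1.861e+04


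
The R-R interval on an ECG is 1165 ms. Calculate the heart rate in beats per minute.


HR = 60 / RR_interval(s)
RR = 1165 ms = 1.165 s
HR = 60 / 1.165 = 51.5 bpm


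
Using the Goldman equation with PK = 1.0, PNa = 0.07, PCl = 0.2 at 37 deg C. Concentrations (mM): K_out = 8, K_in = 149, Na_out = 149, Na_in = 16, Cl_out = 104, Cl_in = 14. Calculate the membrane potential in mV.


Vm = (RT/F)*ln((PK*Ko + PNa*Nao + PCl*Cli)/(PK*Ki + PNa*Nai + PCl*Clo))
Numer = 21.23, Denom = 170.92
Vm = -55.74 mV


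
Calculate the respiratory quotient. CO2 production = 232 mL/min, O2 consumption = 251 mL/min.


RQ = VCO2 / VO2
RQ = 232 / 251
RQ = 0.9243


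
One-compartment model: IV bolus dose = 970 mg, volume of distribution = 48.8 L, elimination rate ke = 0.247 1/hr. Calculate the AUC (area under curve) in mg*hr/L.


C0 = Dose/Vd = 970/48.8 = 19.877 mg/L
AUC = C0/ke = 19.877/0.247
AUC = 80.47 mg*hr/L


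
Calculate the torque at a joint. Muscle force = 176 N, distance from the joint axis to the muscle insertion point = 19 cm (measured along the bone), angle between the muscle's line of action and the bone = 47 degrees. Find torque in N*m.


Torque = F * d * sin(theta)   (moment arm = d*sin(theta))
d = 19 cm = 0.19 m
Torque = 176 * 0.19 * sin(47)
Torque = 24.46 N*m


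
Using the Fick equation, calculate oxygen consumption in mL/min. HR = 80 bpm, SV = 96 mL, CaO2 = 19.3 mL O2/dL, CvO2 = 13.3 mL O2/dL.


CO = HR*SV = 80*96/1000 = 7.68 L/min
a-v O2 diff = 19.3 - 13.3 = 6 mL/dL
VO2 = CO * (CaO2-CvO2) * 10 dL/L
VO2 = 7.68 * 6 * 10
VO2 = 460.8 mL/min


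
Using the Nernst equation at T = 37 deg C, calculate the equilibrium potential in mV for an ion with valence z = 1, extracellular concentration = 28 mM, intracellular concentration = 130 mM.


E = (RT/(zF)) * ln(C_out/C_in)
T = 37 + 273.15 = 310.15 K
E = (8.314 * 310.15 / (1 * 96485)) * ln(28/130)
E = -41.03 mV


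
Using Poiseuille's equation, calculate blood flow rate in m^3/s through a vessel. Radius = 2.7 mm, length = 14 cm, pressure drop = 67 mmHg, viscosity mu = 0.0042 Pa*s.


Q = pi*r^4*dP / (8*mu*L)
r = 0.0027 m, L = 0.14 m
dP = 67 mmHg = 8932.574 Pa
Q = 3.1704e-04 m^3/s


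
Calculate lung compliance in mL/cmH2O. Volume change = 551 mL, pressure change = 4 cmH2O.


C = dV / dP
C = 551 / 4
C = 137.8 mL/cmH2O


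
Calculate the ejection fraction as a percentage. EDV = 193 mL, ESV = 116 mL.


SV = EDV - ESV = 193 - 116 = 77 mL
EF = SV/EDV * 100 = 77/193 * 100
EF = 39.9%


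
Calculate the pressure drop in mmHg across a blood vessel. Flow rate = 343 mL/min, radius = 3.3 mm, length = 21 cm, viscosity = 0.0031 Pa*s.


dP = 8*mu*L*Q / (pi*r^4)
Q = 343 mL/min = 5.71667e-06 m^3/s
dP = 79.9113 Pa = 79.9113 / 133.322 mmHg = 0.5994 mmHg


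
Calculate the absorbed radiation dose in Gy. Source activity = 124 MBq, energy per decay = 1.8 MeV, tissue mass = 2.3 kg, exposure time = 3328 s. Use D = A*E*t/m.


A = 124 MBq = 1.2400e+08 Bq
E = 1.8 MeV = 2.8836e-13 J
D = A*E*t/m = 1.2400e+08*2.8836e-13*3328/2.3
D = 0.05174 Gy


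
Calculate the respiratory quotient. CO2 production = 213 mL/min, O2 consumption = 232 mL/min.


RQ = VCO2 / VO2
RQ = 213 / 232
RQ = 0.9181


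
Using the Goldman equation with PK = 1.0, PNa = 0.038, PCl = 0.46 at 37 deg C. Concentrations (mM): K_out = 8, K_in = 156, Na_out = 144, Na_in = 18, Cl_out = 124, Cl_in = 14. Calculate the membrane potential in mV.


Vm = (RT/F)*ln((PK*Ko + PNa*Nao + PCl*Cli)/(PK*Ki + PNa*Nai + PCl*Clo))
Numer = 19.912, Denom = 213.724
Vm = -63.43 mV


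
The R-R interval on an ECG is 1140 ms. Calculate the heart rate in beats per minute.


HR = 60 / RR_interval(s)
RR = 1140 ms = 1.14 s
HR = 60 / 1.14 = 52.63 bpm


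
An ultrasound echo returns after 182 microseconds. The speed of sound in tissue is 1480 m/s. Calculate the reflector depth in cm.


depth = c * t / 2
t = 182 us = 1.8200e-04 s
depth = 1480 * 1.8200e-04 / 2
depth = 0.13468 m = 13.468 cm


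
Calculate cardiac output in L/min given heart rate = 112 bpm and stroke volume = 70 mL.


CO = HR * SV
CO = 112 * 70 / 1000
CO = 7.84 L/min


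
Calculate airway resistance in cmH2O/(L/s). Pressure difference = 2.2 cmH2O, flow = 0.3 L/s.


R = dP / flow
R = 2.2 / 0.3
R = 7.333 cmH2O/(L/s)


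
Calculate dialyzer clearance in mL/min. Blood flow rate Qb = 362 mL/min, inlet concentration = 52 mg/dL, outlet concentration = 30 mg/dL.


K = Qb * (Cb_in - Cb_out) / Cb_in
K = 362 * (52 - 30) / 52
K = 153.2 mL/min


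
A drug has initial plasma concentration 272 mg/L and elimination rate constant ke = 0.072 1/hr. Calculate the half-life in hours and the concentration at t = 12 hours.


t_half = ln(2) / ke = 0.693147 / 0.072 = 9.627 hr
C(t) = C0 * exp(-ke*t) = 272 * exp(-0.072*12)
C(12) = 114.6 mg/L


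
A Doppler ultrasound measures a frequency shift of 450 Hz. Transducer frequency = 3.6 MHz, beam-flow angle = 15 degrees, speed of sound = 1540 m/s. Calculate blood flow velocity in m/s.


v = fd * c / (2 * f0 * cos(theta))
v = 450 * 1540 / (2 * 3.6000e+06 * cos(15))
v = 0.09965 m/s


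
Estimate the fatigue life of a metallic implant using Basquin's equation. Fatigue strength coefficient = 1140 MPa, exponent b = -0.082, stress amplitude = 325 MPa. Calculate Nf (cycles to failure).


sigma_a = sigma_f' * (2Nf)^b
2Nf = (sigma_a/sigma_f')^(1/b)
2Nf = (325/1140)^(1/-0.082)
2Nf = 4432038.7
Nf = 2.2160e+06


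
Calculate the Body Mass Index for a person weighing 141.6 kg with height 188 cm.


BMI = weight / height^2
height = 188 cm = 1.88 m
BMI = 141.6 / 1.88^2
BMI = 40.06 kg/m^2


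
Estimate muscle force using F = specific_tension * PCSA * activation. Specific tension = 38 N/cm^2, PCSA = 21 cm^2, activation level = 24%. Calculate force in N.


F = sigma * PCSA * activation
F = 38 * 21 * 0.24
F = 191.5 N


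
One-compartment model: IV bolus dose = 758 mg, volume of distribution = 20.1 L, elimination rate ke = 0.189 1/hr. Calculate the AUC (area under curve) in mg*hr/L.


C0 = Dose/Vd = 758/20.1 = 37.7114 mg/L
AUC = C0/ke = 37.7114/0.189
AUC = 199.5 mg*hr/L


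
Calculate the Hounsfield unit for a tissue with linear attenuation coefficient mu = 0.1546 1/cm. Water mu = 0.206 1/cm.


HU = ((mu_tissue - mu_water) / mu_water) * 1000
HU = ((0.1546 - 0.206) / 0.206) * 1000
HU = -249.5


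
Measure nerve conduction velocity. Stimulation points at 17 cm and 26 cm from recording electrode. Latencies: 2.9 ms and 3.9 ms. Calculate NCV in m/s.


Distance = (26 - 17) / 100 = 0.09 m
dt = (3.9 - 2.9) / 1000 = 0.001 s
NCV = dist / dt = 90 m/s


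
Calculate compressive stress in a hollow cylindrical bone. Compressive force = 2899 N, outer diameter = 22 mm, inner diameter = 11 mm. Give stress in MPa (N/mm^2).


A = pi*(r_o^2 - r_i^2)
r_o = 11 mm, r_i = 5.5 mm
A = 285.1 mm^2
sigma = F/A = 2899 / 285.1
sigma = 10.17 MPa


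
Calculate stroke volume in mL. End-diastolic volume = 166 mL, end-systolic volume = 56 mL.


SV = EDV - ESV
SV = 166 - 56
SV = 110 mL


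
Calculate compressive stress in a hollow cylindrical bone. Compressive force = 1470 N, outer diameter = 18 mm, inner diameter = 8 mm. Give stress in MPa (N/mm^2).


A = pi*(r_o^2 - r_i^2)
r_o = 9 mm, r_i = 4 mm
A = 204.204 mm^2
sigma = F/A = 1470 / 204.204
sigma = 7.199 MPa


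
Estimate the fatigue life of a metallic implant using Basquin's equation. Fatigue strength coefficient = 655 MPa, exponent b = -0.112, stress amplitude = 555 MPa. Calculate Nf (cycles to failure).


sigma_a = sigma_f' * (2Nf)^b
2Nf = (sigma_a/sigma_f')^(1/b)
2Nf = (555/655)^(1/-0.112)
2Nf = 4.3893043
Nf = 2.195


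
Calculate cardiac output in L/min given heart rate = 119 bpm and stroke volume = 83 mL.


CO = HR * SV
CO = 119 * 83 / 1000
CO = 9.877 L/min


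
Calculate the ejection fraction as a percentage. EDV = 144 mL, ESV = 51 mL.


SV = EDV - ESV = 144 - 51 = 93 mL
EF = SV/EDV * 100 = 93/144 * 100
EF = 64.58%


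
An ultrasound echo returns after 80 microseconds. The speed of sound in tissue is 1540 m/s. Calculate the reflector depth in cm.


depth = c * t / 2
t = 80 us = 8.0000e-05 s
depth = 1540 * 8.0000e-05 / 2
depth = 0.0616 m = 6.16 cm


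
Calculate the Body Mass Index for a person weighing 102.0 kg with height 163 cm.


BMI = weight / height^2
height = 163 cm = 1.63 m
BMI = 102.0 / 1.63^2
BMI = 38.39 kg/m^2


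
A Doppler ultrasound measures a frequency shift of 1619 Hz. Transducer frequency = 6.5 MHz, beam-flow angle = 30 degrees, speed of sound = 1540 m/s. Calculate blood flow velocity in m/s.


v = fd * c / (2 * f0 * cos(theta))
v = 1619 * 1540 / (2 * 6.5000e+06 * cos(30))
v = 0.2215 m/s


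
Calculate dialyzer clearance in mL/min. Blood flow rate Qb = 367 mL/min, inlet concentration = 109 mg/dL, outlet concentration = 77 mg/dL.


K = Qb * (Cb_in - Cb_out) / Cb_in
K = 367 * (109 - 77) / 109
K = 107.7 mL/min


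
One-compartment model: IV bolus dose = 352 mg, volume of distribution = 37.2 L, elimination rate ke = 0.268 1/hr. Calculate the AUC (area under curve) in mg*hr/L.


C0 = Dose/Vd = 352/37.2 = 9.46237 mg/L
AUC = C0/ke = 9.46237/0.268
AUC = 35.31 mg*hr/L


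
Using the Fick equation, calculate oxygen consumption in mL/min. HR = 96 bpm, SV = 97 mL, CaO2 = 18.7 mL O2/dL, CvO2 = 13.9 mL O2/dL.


CO = HR*SV = 96*97/1000 = 9.312 L/min
a-v O2 diff = 18.7 - 13.9 = 4.8 mL/dL
VO2 = CO * (CaO2-CvO2) * 10 dL/L
VO2 = 9.312 * 4.8 * 10
VO2 = 447 mL/min


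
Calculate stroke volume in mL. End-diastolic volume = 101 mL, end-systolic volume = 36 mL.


SV = EDV - ESV
SV = 101 - 36
SV = 65 mL


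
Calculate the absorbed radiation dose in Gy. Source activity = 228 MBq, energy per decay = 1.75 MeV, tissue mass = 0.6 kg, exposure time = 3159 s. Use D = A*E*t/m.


A = 228 MBq = 2.2800e+08 Bq
E = 1.75 MeV = 2.8035e-13 J
D = A*E*t/m = 2.2800e+08*2.8035e-13*3159/0.6
D = 0.3365 Gy


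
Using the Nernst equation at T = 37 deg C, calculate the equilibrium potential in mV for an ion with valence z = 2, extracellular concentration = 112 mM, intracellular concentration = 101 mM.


E = (RT/(zF)) * ln(C_out/C_in)
T = 37 + 273.15 = 310.15 K
E = (8.314 * 310.15 / (2 * 96485)) * ln(112/101)
E = 1.381 mV


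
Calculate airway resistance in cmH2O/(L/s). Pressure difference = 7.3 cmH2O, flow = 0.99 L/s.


R = dP / flow
R = 7.3 / 0.99
R = 7.374 cmH2O/(L/s)


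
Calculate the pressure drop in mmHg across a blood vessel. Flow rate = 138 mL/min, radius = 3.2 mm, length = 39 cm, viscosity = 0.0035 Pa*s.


dP = 8*mu*L*Q / (pi*r^4)
Q = 138 mL/min = 2.3e-06 m^3/s
dP = 76.2431 Pa = 76.2431 / 133.322 mmHg = 0.5719 mmHg


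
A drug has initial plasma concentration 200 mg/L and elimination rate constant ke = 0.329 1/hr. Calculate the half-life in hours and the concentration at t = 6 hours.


t_half = ln(2) / ke = 0.693147 / 0.329 = 2.107 hr
C(t) = C0 * exp(-ke*t) = 200 * exp(-0.329*6)
C(6) = 27.78 mg/L


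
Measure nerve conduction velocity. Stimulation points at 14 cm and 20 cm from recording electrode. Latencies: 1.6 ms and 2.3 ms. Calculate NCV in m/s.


Distance = (20 - 14) / 100 = 0.06 m
dt = (2.3 - 1.6) / 1000 = 7.0000e-04 s
NCV = dist / dt = 85.71 m/s


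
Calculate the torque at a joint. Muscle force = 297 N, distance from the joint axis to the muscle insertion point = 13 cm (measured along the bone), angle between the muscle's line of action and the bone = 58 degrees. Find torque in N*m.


Torque = F * d * sin(theta)   (moment arm = d*sin(theta))
d = 13 cm = 0.13 m
Torque = 297 * 0.13 * sin(58)
Torque = 32.74 N*m


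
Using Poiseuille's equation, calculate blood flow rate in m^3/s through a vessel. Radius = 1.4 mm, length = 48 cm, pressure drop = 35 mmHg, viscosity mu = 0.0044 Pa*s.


Q = pi*r^4*dP / (8*mu*L)
r = 0.0014 m, L = 0.48 m
dP = 35 mmHg = 4666.27 Pa
Q = 3.3331e-06 m^3/s


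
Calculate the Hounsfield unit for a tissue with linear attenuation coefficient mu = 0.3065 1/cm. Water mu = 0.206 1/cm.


HU = ((mu_tissue - mu_water) / mu_water) * 1000
HU = ((0.3065 - 0.206) / 0.206) * 1000
HU = 487.9


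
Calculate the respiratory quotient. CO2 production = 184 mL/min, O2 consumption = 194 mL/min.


RQ = VCO2 / VO2
RQ = 184 / 194
RQ = 0.9485


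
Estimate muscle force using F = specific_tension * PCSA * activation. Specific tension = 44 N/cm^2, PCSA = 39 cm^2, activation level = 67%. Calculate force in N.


F = sigma * PCSA * activation
F = 44 * 39 * 0.67
F = 1150 N


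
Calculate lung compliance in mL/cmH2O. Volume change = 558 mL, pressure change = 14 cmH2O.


C = dV / dP
C = 558 / 14
C = 39.86 mL/cmH2O


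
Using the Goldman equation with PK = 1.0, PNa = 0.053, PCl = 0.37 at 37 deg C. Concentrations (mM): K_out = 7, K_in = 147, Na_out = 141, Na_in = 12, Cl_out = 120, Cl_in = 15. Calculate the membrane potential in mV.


Vm = (RT/F)*ln((PK*Ko + PNa*Nao + PCl*Cli)/(PK*Ki + PNa*Nai + PCl*Clo))
Numer = 20.023, Denom = 192.036
Vm = -60.42 mV


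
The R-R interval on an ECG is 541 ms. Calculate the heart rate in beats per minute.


HR = 60 / RR_interval(s)
RR = 541 ms = 0.541 s
HR = 60 / 0.541 = 110.9 bpm


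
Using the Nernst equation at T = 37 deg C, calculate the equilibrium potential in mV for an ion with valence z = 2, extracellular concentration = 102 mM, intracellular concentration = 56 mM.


E = (RT/(zF)) * ln(C_out/C_in)
T = 37 + 273.15 = 310.15 K
E = (8.314 * 310.15 / (2 * 96485)) * ln(102/56)
E = 8.013 mV


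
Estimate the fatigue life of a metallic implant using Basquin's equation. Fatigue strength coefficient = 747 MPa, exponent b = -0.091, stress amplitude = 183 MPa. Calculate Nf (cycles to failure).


sigma_a = sigma_f' * (2Nf)^b
2Nf = (sigma_a/sigma_f')^(1/b)
2Nf = (183/747)^(1/-0.091)
2Nf = 5162401.5
Nf = 2.5812e+06


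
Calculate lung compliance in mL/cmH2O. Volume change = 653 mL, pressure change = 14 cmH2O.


C = dV / dP
C = 653 / 14
C = 46.64 mL/cmH2O


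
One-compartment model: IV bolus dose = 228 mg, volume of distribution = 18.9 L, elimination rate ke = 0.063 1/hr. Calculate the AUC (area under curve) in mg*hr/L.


C0 = Dose/Vd = 228/18.9 = 12.0635 mg/L
AUC = C0/ke = 12.0635/0.063
AUC = 191.5 mg*hr/L


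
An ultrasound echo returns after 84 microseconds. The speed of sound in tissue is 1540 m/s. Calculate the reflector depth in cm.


depth = c * t / 2
t = 84 us = 8.4000e-05 s
depth = 1540 * 8.4000e-05 / 2
depth = 0.06468 m = 6.468 cm


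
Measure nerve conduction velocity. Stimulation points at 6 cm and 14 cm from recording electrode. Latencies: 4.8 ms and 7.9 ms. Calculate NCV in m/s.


Distance = (14 - 6) / 100 = 0.08 m
dt = (7.9 - 4.8) / 1000 = 0.0031 s
NCV = dist / dt = 25.81 m/s


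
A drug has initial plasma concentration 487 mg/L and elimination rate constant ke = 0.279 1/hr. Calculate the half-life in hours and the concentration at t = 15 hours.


t_half = ln(2) / ke = 0.693147 / 0.279 = 2.484 hr
C(t) = C0 * exp(-ke*t) = 487 * exp(-0.279*15)
C(15) = 7.413 mg/L


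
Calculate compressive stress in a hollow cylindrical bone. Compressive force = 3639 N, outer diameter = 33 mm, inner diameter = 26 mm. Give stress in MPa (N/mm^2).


A = pi*(r_o^2 - r_i^2)
r_o = 16.5 mm, r_i = 13 mm
A = 324.369 mm^2
sigma = F/A = 3639 / 324.369
sigma = 11.22 MPa


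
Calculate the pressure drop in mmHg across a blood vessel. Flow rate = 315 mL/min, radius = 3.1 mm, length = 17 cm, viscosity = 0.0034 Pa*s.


dP = 8*mu*L*Q / (pi*r^4)
Q = 315 mL/min = 5.25e-06 m^3/s
dP = 83.6721 Pa = 83.6721 / 133.322 mmHg = 0.6276 mmHg


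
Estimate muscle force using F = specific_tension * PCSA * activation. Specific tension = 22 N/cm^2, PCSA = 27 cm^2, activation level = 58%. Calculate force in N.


F = sigma * PCSA * activation
F = 22 * 27 * 0.58
F = 344.5 N


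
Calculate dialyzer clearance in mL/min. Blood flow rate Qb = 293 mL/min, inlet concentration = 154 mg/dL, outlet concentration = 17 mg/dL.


K = Qb * (Cb_in - Cb_out) / Cb_in
K = 293 * (154 - 17) / 154
K = 260.7 mL/min


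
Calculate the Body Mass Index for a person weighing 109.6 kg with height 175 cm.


BMI = weight / height^2
height = 175 cm = 1.75 m
BMI = 109.6 / 1.75^2
BMI = 35.79 kg/m^2


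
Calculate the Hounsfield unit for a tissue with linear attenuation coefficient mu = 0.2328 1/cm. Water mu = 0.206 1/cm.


HU = ((mu_tissue - mu_water) / mu_water) * 1000
HU = ((0.2328 - 0.206) / 0.206) * 1000
HU = 130.1


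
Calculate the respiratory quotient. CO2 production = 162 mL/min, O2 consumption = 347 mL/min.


RQ = VCO2 / VO2
RQ = 162 / 347
RQ = 0.4669


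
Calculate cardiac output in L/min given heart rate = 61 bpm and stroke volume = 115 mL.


CO = HR * SV
CO = 61 * 115 / 1000
CO = 7.015 L/min


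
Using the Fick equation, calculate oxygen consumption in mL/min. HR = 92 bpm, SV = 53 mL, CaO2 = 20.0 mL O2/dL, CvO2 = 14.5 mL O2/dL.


CO = HR*SV = 92*53/1000 = 4.876 L/min
a-v O2 diff = 20.0 - 14.5 = 5.5 mL/dL
VO2 = CO * (CaO2-CvO2) * 10 dL/L
VO2 = 4.876 * 5.5 * 10
VO2 = 268.2 mL/min


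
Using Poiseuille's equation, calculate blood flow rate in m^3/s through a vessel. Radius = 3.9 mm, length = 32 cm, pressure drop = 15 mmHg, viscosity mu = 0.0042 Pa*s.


Q = pi*r^4*dP / (8*mu*L)
r = 0.0039 m, L = 0.32 m
dP = 15 mmHg = 1999.83 Pa
Q = 1.3518e-04 m^3/s


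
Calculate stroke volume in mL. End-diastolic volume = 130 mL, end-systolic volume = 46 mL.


SV = EDV - ESV
SV = 130 - 46
SV = 84 mL


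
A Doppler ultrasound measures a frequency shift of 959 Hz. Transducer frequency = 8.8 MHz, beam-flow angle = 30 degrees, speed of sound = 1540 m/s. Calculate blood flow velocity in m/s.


v = fd * c / (2 * f0 * cos(theta))
v = 959 * 1540 / (2 * 8.8000e+06 * cos(30))
v = 0.09689 m/s


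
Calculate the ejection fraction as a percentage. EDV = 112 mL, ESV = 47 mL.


SV = EDV - ESV = 112 - 47 = 65 mL
EF = SV/EDV * 100 = 65/112 * 100
EF = 58.04%


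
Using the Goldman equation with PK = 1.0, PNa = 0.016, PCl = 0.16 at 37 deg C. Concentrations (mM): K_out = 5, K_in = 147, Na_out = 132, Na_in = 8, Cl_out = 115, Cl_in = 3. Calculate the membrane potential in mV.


Vm = (RT/F)*ln((PK*Ko + PNa*Nao + PCl*Cli)/(PK*Ki + PNa*Nai + PCl*Clo))
Numer = 7.592, Denom = 165.528
Vm = -82.37 mV


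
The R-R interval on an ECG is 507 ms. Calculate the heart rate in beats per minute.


HR = 60 / RR_interval(s)
RR = 507 ms = 0.507 s
HR = 60 / 0.507 = 118.3 bpm


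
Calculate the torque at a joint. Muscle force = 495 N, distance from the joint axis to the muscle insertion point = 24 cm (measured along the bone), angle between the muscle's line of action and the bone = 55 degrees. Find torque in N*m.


Torque = F * d * sin(theta)   (moment arm = d*sin(theta))
d = 24 cm = 0.24 m
Torque = 495 * 0.24 * sin(55)
Torque = 97.32 N*m


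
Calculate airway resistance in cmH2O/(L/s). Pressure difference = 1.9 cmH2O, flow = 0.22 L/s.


R = dP / flow
R = 1.9 / 0.22
R = 8.636 cmH2O/(L/s)


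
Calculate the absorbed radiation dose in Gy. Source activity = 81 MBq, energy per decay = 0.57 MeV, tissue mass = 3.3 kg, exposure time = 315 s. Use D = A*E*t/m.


A = 81 MBq = 8.1000e+07 Bq
E = 0.57 MeV = 9.1314e-14 J
D = A*E*t/m = 8.1000e+07*9.1314e-14*315/3.3
D = 7.0602e-04 Gy


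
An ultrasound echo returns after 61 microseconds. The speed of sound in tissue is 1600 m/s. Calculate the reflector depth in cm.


depth = c * t / 2
t = 61 us = 6.1000e-05 s
depth = 1600 * 6.1000e-05 / 2
depth = 0.0488 m = 4.88 cm


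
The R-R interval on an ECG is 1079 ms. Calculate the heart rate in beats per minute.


HR = 60 / RR_interval(s)
RR = 1079 ms = 1.079 s
HR = 60 / 1.079 = 55.61 bpm


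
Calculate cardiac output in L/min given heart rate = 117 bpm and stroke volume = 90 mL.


CO = HR * SV
CO = 117 * 90 / 1000
CO = 10.53 L/min


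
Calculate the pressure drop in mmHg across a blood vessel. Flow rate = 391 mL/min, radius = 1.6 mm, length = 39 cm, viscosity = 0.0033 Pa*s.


dP = 8*mu*L*Q / (pi*r^4)
Q = 391 mL/min = 6.51667e-06 m^3/s
dP = 3258.85 Pa = 3258.85 / 133.322 mmHg = 24.44 mmHg


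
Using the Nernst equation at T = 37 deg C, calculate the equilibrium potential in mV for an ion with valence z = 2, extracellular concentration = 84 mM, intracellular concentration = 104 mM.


E = (RT/(zF)) * ln(C_out/C_in)
T = 37 + 273.15 = 310.15 K
E = (8.314 * 310.15 / (2 * 96485)) * ln(84/104)
E = -2.854 mV


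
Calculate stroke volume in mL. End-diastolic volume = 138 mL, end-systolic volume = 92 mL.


SV = EDV - ESV
SV = 138 - 92
SV = 46 mL


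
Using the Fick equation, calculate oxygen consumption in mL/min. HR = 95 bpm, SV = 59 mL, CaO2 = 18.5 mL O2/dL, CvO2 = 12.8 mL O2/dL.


CO = HR*SV = 95*59/1000 = 5.605 L/min
a-v O2 diff = 18.5 - 12.8 = 5.7 mL/dL
VO2 = CO * (CaO2-CvO2) * 10 dL/L
VO2 = 5.605 * 5.7 * 10
VO2 = 319.5 mL/min


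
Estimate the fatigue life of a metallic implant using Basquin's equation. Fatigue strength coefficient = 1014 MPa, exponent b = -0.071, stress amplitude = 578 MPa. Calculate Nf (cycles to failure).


sigma_a = sigma_f' * (2Nf)^b
2Nf = (sigma_a/sigma_f')^(1/b)
2Nf = (578/1014)^(1/-0.071)
2Nf = 2742.6517
Nf = 1371


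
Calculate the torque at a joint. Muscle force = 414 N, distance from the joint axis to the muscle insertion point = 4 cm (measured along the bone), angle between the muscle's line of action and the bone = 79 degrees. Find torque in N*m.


Torque = F * d * sin(theta)   (moment arm = d*sin(theta))
d = 4 cm = 0.04 m
Torque = 414 * 0.04 * sin(79)
Torque = 16.26 N*m


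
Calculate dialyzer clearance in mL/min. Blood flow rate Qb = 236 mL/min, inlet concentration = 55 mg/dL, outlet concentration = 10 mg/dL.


K = Qb * (Cb_in - Cb_out) / Cb_in
K = 236 * (55 - 10) / 55
K = 193.1 mL/min


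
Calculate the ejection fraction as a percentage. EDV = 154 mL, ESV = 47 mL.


SV = EDV - ESV = 154 - 47 = 107 mL
EF = SV/EDV * 100 = 107/154 * 100
EF = 69.48%


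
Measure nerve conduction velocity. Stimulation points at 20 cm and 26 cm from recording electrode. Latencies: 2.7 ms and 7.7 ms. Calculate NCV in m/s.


Distance = (26 - 20) / 100 = 0.06 m
dt = (7.7 - 2.7) / 1000 = 0.005 s
NCV = dist / dt = 12 m/s


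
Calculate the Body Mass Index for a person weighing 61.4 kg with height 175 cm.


BMI = weight / height^2
height = 175 cm = 1.75 m
BMI = 61.4 / 1.75^2
BMI = 20.05 kg/m^2


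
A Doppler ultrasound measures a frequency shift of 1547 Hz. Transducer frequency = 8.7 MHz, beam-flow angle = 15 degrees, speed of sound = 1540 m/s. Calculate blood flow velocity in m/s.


v = fd * c / (2 * f0 * cos(theta))
v = 1547 * 1540 / (2 * 8.7000e+06 * cos(15))
v = 0.1417 m/s
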